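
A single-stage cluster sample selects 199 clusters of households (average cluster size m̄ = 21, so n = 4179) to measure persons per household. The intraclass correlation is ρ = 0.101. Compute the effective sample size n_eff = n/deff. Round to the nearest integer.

1384

deff = 1 + (21 − 1)·0.101 = 1 + 2.02 = 3.02.
n_eff = 4179 / 3.02 = 1384.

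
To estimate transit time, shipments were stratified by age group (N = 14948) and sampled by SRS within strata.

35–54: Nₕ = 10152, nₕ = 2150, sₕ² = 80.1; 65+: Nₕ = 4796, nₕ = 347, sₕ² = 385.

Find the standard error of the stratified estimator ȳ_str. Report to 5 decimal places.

0.34568

Var(ȳ_str) = Σₕ Wₕ²(1 − fₕ)sₕ²/nₕ with Wₕ = Nₕ/N, N = 14948.
35–54: Wₕ = 0.67915440; term = 0.67915440²·(1 − 0.21178093)·80.1/2150 = 0.01354497.
65+: Wₕ = 0.32084560; term = 0.32084560²·(1 − 0.07235196)·385/347 = 0.10595139.
Sum = 0.11949636.
SE = √(0.11949636) = 0.34568.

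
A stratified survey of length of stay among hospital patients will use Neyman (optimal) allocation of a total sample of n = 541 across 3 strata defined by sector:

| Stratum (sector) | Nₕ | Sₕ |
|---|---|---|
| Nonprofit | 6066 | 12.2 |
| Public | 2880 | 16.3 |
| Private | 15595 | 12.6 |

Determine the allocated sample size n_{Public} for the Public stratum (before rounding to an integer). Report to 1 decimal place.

Neyman allocation: nₕ = n·NₕSₕ / Σⱼ NⱼSⱼ.
Σ NⱼSⱼ = 6066·12.2 + 2880·16.3 + 15595·12.6 = 317446.2.
n_{Public} = 541·2880·16.3 / 317446.2 = 80.0.

80.0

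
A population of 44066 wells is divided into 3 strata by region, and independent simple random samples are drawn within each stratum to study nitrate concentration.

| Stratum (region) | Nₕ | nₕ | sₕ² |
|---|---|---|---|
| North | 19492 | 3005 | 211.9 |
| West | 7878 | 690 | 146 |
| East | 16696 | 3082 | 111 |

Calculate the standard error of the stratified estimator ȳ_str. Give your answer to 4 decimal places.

0.1485

Var(ȳ_str) = Σₕ Wₕ²(1 − fₕ)sₕ²/nₕ with Wₕ = Nₕ/N, N = 44066.
North: Wₕ = 0.44233650; term = 0.44233650²·(1 − 0.15416581)·211.9/3005 = 0.011670172.
West: Wₕ = 0.17877729; term = 0.17877729²·(1 − 0.08758568)·146/690 = 0.0061705027.
East: Wₕ = 0.37888622; term = 0.37888622²·(1 − 0.18459511)·111/3082 = 0.0042158123.
Sum = 0.022056487.
SE = √(0.022056487) = 0.1485.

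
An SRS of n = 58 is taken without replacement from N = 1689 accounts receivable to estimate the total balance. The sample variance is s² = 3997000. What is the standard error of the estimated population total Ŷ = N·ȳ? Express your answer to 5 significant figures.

Var(Ŷ) = N²·Var(ȳ) = N²·(1 − n/N)·s²/n.
f = 58/1689 = 0.03433985; Var(ȳ) = 0.96566015·3997000/58 = 66547.304.
Var(Ŷ) = 1689² · 66547.304 = 1.8984089 × 10^11.
SE(Ŷ) = √(1.8984089 × 10^11) = 435710.

435710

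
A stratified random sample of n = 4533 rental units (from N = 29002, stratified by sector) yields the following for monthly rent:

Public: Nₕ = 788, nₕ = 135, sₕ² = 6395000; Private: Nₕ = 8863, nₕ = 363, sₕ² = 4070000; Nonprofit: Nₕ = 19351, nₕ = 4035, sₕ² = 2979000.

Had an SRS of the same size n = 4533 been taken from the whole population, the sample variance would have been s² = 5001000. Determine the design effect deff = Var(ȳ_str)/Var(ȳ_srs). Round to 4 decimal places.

Var(ȳ_str) = Σ Wₕ²(1−fₕ)sₕ²/nₕ with Wₕ = Nₕ/29002:
  Public: (788/29002)²·(1−135/788)·6395000/135 = 28.97946
  Private: (8863/29002)²·(1−363/8863)·4070000/363 = 1004.2262
  Nonprofit: (19351/29002)²·(1−4035/19351)·2979000/4035 = 260.14761
  → Var(ȳ_str) = 1293.3533.
Var(ȳ_srs) = (1 − 4533/29002)·5001000/4533 = 930.8065.
deff = 1293.3533 / 930.8065 = 1.3895.

1.3895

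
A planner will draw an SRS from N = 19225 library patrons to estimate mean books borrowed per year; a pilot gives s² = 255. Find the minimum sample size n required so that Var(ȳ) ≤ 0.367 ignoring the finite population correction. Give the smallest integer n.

695

Without fpc, n₀ = s²/D = 255/0.367 = 694.8229.
Rounding up, n = 695.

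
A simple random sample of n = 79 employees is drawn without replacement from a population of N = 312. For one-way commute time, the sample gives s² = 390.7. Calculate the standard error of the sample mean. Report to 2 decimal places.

1.92

Under SRS without replacement, Var(ȳ) = (1 − f)·s²/n with f = n/N = 79/312 = 0.25320513.
Var(ȳ) = (1 − 0.25320513)·390.7/79 = 0.74679487·4.9455696 = 3.693326.
SE(ȳ) = √(3.693326) = 1.92.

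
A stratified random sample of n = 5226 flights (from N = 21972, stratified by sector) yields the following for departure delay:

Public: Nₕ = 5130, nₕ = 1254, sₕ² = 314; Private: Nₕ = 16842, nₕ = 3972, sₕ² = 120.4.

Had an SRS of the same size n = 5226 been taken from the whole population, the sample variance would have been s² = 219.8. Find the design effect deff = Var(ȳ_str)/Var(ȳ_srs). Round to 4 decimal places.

Var(ȳ_str) = Σ Wₕ²(1−fₕ)sₕ²/nₕ with Wₕ = Nₕ/21972:
  Public: (5130/21972)²·(1−1254/5130)·314/1254 = 0.010313215
  Private: (16842/21972)²·(1−3972/16842)·120.4/3972 = 0.013609754
  → Var(ȳ_str) = 0.023922969.
Var(ȳ_srs) = (1 − 5226/21972)·219.8/5226 = 0.032055295.
deff = 0.023922969 / 0.032055295 = 0.7463.

0.7463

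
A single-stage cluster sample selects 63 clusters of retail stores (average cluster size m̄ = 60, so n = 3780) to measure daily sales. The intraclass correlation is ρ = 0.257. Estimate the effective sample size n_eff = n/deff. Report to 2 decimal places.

deff = 1 + (60 − 1)·0.257 = 1 + 15.163 = 16.163.
n_eff = 3780 / 16.163 = 233.87.

233.87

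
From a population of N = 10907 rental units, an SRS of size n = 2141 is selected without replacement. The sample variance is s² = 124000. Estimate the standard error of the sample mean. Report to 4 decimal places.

6.8226

Under SRS without replacement, Var(ȳ) = (1 − f)·s²/n with f = n/N = 2141/10907 = 0.19629596.
Var(ȳ) = (1 − 0.19629596)·124000/2141 = 0.80370404·57.916861 = 46.548016.
SE(ȳ) = √(46.548016) = 6.8226.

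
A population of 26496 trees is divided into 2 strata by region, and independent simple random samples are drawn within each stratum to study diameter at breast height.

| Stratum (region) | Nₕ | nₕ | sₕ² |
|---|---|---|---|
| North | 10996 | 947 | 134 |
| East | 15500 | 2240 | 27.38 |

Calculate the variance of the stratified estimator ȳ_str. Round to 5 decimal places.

Var(ȳ_str) = Σₕ Wₕ²(1 − fₕ)sₕ²/nₕ with Wₕ = Nₕ/N, N = 26496.
North: Wₕ = 0.41500604; term = 0.41500604²·(1 − 0.08612223)·134/947 = 0.022271618.
East: Wₕ = 0.58499396; term = 0.58499396²·(1 − 0.14451613)·27.38/2240 = 0.0035784917.
Sum = 0.02585011.

0.02585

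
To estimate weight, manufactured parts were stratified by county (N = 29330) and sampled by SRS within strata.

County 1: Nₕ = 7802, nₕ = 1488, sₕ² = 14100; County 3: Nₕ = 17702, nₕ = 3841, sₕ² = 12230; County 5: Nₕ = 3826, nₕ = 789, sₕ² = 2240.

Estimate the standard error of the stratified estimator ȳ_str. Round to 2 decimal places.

Var(ȳ_str) = Σₕ Wₕ²(1 − fₕ)sₕ²/nₕ with Wₕ = Nₕ/N, N = 29330.
County 1: Wₕ = 0.26600750; term = 0.26600750²·(1 − 0.19072033)·14100/1488 = 0.54262847.
County 3: Wₕ = 0.60354586; term = 0.60354586²·(1 − 0.21698113)·12230/3841 = 0.90818625.
County 5: Wₕ = 0.13044664; term = 0.13044664²·(1 − 0.20622060)·2240/789 = 0.038347464.
Sum = 1.4891622.
SE = √(1.4891622) = 1.22.

1.22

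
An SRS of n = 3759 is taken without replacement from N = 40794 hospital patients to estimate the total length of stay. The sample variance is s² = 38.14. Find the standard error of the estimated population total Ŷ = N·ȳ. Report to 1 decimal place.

Var(Ŷ) = N²·Var(ȳ) = N²·(1 − n/N)·s²/n.
f = 3759/40794 = 0.09214590; Var(ȳ) = 0.90785410·38.14/3759 = 0.0092113741.
Var(Ŷ) = 40794² · 0.0092113741 = 1.5329112 × 10^7.
SE(Ŷ) = √(1.5329112 × 10^7) = 3915.2.

3915.2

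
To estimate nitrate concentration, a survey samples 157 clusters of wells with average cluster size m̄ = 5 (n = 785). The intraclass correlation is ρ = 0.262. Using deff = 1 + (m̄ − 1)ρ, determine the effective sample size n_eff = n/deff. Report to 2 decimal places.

383.30

deff = 1 + (5 − 1)·0.262 = 1 + 1.048 = 2.048.
n_eff = 785 / 2.048 = 383.30.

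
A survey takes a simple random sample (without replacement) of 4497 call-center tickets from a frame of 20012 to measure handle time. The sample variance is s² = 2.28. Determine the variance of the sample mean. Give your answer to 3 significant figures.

Under SRS without replacement, Var(ȳ) = (1 − f)·s²/n with f = n/N = 4497/20012 = 0.22471517.
Var(ȳ) = (1 − 0.22471517)·2.28/4497 = 0.77528483·5.0700467 × 10^-4 = 3.9307303 × 10^-4.

3.93 × 10^-4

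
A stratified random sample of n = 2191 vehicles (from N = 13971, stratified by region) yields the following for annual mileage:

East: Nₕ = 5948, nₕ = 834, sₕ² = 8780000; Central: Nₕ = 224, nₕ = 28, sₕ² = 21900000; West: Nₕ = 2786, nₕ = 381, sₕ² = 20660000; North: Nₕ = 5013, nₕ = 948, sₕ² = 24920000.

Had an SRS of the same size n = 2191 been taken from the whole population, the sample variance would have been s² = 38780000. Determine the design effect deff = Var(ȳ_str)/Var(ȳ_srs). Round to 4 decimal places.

Var(ȳ_str) = Σ Wₕ²(1−fₕ)sₕ²/nₕ with Wₕ = Nₕ/13971:
  East: (5948/13971)²·(1−834/5948)·8780000/834 = 1640.6093
  Central: (224/13971)²·(1−28/224)·21900000/28 = 175.92809
  West: (2786/13971)²·(1−381/2786)·20660000/381 = 1861.4293
  North: (5013/13971)²·(1−948/5013)·24920000/948 = 2744.3719
  → Var(ȳ_str) = 6422.3386.
Var(ȳ_srs) = (1 − 2191/13971)·38780000/2191 = 14923.931.
deff = 6422.3386 / 14923.931 = 0.4303.

0.4303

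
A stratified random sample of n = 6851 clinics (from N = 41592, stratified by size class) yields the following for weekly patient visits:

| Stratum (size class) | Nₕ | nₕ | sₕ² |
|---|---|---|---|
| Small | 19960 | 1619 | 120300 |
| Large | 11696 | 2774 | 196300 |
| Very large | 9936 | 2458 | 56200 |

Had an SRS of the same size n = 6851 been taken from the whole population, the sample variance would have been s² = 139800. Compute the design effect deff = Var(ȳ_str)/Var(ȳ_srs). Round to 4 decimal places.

1.2306

Var(ȳ_str) = Σ Wₕ²(1−fₕ)sₕ²/nₕ with Wₕ = Nₕ/41592:
  Small: (19960/41592)²·(1−1619/19960)·120300/1619 = 15.724713
  Large: (11696/41592)²·(1−2774/11696)·196300/2774 = 4.2686821
  Very large: (9936/41592)²·(1−2458/9936)·56200/2458 = 0.98204609
  → Var(ȳ_str) = 20.975441.
Var(ȳ_srs) = (1 − 6851/41592)·139800/6851 = 17.044557.
deff = 20.975441 / 17.044557 = 1.2306.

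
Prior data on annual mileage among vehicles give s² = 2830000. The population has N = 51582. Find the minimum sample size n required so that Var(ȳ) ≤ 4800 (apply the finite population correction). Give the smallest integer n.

Without fpc, n₀ = s²/D = 2830000/4800 = 589.5833.
With fpc, (1 − n/N)·s²/n ≤ D requires n ≥ n₀/(1 + n₀/N) = 589.5833/(1 + 589.5833/51582) = 582.9205.
Rounding up, n = 583.

583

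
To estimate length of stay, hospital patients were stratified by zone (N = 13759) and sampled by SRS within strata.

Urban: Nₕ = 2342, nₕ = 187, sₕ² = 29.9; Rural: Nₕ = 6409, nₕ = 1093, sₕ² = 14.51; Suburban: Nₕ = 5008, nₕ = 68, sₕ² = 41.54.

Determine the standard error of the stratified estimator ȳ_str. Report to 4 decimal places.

0.2941

Var(ȳ_str) = Σₕ Wₕ²(1 − fₕ)sₕ²/nₕ with Wₕ = Nₕ/N, N = 13759.
Urban: Wₕ = 0.17021586; term = 0.17021586²·(1 − 0.07984629)·29.9/187 = 0.0042627514.
Rural: Wₕ = 0.46580420; term = 0.46580420²·(1 − 0.17054143)·14.51/1093 = 0.0023891794.
Suburban: Wₕ = 0.36397994; term = 0.36397994²·(1 − 0.01357827)·41.54/68 = 0.07983165.
Sum = 0.086483581.
SE = √(0.086483581) = 0.2941.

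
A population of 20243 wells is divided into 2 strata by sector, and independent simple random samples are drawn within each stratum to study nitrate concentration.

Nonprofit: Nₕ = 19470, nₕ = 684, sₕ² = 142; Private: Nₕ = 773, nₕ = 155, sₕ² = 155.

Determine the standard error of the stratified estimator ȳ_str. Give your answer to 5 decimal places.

0.43182

Var(ȳ_str) = Σₕ Wₕ²(1 − fₕ)sₕ²/nₕ with Wₕ = Nₕ/N, N = 20243.
Nonprofit: Wₕ = 0.96181396; term = 0.96181396²·(1 − 0.03513097)·142/684 = 0.18530313.
Private: Wₕ = 0.03818604; term = 0.03818604²·(1 − 0.20051746)·155/155 = 0.0011657843.
Sum = 0.18646891.
SE = √(0.18646891) = 0.43182.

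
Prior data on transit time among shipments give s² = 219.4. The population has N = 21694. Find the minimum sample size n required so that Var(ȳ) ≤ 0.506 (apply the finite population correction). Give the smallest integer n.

Without fpc, n₀ = s²/D = 219.4/0.506 = 433.5968.
With fpc, (1 − n/N)·s²/n ≤ D requires n ≥ n₀/(1 + n₀/N) = 433.5968/(1 + 433.5968/21694) = 425.1003.
Rounding up, n = 426.

426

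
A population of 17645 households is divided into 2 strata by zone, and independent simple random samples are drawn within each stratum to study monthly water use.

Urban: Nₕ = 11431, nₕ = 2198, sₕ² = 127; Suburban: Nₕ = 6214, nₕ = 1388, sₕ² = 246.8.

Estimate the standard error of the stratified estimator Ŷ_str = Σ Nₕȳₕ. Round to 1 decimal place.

3380.9

Var(Ŷ_str) = Σₕ Nₕ²(1 − fₕ)sₕ²/nₕ.
Urban: 11431²·(1 − 2198/11431)·127/2198 = 6.0982201 × 10^6.
Suburban: 6214²·(1 − 1388/6214)·246.8/1388 = 5.3322961 × 10^6.
Sum = 1.1430516 × 10^7.
SE = √(1.1430516 × 10^7) = 3380.9.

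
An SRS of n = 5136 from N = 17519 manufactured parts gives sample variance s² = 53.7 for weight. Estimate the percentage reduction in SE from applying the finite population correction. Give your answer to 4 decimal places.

f = n/N = 5136/17519 = 0.29316742.
SE_no-fpc = √(s²/n) = 0.10225266; SE_fpc = √((1−f)s²/n) = 0.085967226.
Ratio = √(1−f) = 0.84073336. Reduction = 100·(1 − 0.84073336) = 15.9267%.

15.9267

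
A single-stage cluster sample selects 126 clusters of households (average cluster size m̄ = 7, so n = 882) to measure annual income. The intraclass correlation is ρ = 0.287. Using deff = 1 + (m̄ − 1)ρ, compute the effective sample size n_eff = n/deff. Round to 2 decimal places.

deff = 1 + (7 − 1)·0.287 = 1 + 1.722 = 2.722.
n_eff = 882 / 2.722 = 324.03.

324.03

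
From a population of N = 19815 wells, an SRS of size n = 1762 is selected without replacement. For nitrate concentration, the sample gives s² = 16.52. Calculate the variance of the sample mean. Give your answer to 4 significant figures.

0.008542

Under SRS without replacement, Var(ȳ) = (1 − f)·s²/n with f = n/N = 1762/19815 = 0.08892253.
Var(ȳ) = (1 − 0.08892253)·16.52/1762 = 0.91107747·0.0093757094 = 0.0085419976.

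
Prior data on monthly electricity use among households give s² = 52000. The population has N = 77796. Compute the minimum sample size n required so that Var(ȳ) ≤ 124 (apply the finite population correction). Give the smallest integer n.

Without fpc, n₀ = s²/D = 52000/124 = 419.3548.
With fpc, (1 − n/N)·s²/n ≤ D requires n ≥ n₀/(1 + n₀/N) = 419.3548/(1 + 419.3548/77796) = 417.1064.
Rounding up, n = 418.

418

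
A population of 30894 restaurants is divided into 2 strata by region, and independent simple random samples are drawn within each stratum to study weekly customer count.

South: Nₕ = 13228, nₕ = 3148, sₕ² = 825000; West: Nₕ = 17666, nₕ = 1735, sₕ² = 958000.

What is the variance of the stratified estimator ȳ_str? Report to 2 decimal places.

Var(ȳ_str) = Σₕ Wₕ²(1 − fₕ)sₕ²/nₕ with Wₕ = Nₕ/N, N = 30894.
South: Wₕ = 0.42817376; term = 0.42817376²·(1 − 0.23798004)·825000/3148 = 36.612186.
West: Wₕ = 0.57182624; term = 0.57182624²·(1 − 0.09821125)·958000/1735 = 162.81672.
Sum = 199.42891.

199.43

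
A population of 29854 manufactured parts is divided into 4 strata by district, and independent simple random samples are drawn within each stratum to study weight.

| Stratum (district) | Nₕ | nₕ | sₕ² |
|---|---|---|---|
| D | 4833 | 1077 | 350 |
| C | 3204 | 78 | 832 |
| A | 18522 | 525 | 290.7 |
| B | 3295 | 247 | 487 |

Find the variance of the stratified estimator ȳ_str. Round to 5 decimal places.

Var(ȳ_str) = Σₕ Wₕ²(1 − fₕ)sₕ²/nₕ with Wₕ = Nₕ/N, N = 29854.
D: Wₕ = 0.16188785; term = 0.16188785²·(1 − 0.22284295)·350/1077 = 0.0066189586.
C: Wₕ = 0.10732230; term = 0.10732230²·(1 − 0.02434457)·832/78 = 0.11986852.
A: Wₕ = 0.62041937; term = 0.62041937²·(1 − 0.02834467)·290.7/525 = 0.20709455.
B: Wₕ = 0.11037047; term = 0.11037047²·(1 − 0.07496206)·487/247 = 0.02221761.
Sum = 0.35579964.

0.35580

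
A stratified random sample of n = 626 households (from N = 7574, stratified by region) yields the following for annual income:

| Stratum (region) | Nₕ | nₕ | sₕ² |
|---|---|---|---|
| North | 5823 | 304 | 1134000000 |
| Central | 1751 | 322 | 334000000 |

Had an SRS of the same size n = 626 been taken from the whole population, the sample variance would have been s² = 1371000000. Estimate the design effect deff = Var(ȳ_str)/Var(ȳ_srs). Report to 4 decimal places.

1.0627

Var(ȳ_str) = Σ Wₕ²(1−fₕ)sₕ²/nₕ with Wₕ = Nₕ/7574:
  North: (5823/7574)²·(1−304/5823)·1134000000/304 = 2.0897583 × 10^6
  Central: (1751/7574)²·(1−322/1751)·334000000/322 = 45243.727
  → Var(ȳ_str) = 2.135002 × 10^6.
Var(ȳ_srs) = (1 − 626/7574)·1371000000/626 = 2.0090819 × 10^6.
deff = (2.135002 × 10^6) / (2.0090819 × 10^6) = 1.0627.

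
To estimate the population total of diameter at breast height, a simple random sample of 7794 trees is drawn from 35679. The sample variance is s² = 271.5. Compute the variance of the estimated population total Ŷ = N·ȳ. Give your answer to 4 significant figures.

Var(Ŷ) = N²·Var(ȳ) = N²·(1 − n/N)·s²/n.
f = 7794/35679 = 0.21844783; Var(ȳ) = 0.78155217·271.5/7794 = 0.02722497.
Var(Ŷ) = 35679² · 0.02722497 = 3.4657143 × 10^7.

3.466 × 10^7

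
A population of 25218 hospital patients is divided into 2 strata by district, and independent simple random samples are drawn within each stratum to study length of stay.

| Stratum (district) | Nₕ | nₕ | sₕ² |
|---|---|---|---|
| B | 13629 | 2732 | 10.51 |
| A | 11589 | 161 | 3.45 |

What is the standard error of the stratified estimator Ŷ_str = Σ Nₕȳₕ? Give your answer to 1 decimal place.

Var(Ŷ_str) = Σₕ Nₕ²(1 − fₕ)sₕ²/nₕ.
B: 13629²·(1 − 2732/13629)·10.51/2732 = 571337.81.
A: 11589²·(1 − 161/11589)·3.45/161 = 2.8379805 × 10^6.
Sum = 3.4093183 × 10^6.
SE = √(3.4093183 × 10^6) = 1846.4.

1846.4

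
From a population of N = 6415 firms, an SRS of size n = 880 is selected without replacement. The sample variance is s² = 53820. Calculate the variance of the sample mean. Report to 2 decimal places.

52.77

Under SRS without replacement, Var(ȳ) = (1 − f)·s²/n with f = n/N = 880/6415 = 0.13717849.
Var(ȳ) = (1 − 0.13717849)·53820/880 = 0.86282151·61.159091 = 52.769379.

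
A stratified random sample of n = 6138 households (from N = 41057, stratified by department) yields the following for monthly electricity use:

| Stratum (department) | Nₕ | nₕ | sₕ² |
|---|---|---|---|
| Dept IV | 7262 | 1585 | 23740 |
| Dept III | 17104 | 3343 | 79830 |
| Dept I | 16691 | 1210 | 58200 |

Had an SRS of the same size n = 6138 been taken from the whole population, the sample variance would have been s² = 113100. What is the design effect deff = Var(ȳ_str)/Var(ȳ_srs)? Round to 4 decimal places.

Var(ȳ_str) = Σ Wₕ²(1−fₕ)sₕ²/nₕ with Wₕ = Nₕ/41057:
  Dept IV: (7262/41057)²·(1−1585/7262)·23740/1585 = 0.36631286
  Dept III: (17104/41057)²·(1−3343/17104)·79830/3343 = 3.3342872
  Dept I: (16691/41057)²·(1−1210/16691)·58200/1210 = 7.3730055
  → Var(ȳ_str) = 11.073606.
Var(ȳ_srs) = (1 − 6138/41057)·113100/6138 = 15.671491.
deff = 11.073606 / 15.671491 = 0.7066.

0.7066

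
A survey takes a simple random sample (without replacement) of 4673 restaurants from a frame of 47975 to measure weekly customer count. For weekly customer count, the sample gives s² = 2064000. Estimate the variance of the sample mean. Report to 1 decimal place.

Under SRS without replacement, Var(ȳ) = (1 − f)·s²/n with f = n/N = 4673/47975 = 0.09740490.
Var(ȳ) = (1 − 0.09740490)·2064000/4673 = 0.90259510·441.68628 = 398.66388.

398.7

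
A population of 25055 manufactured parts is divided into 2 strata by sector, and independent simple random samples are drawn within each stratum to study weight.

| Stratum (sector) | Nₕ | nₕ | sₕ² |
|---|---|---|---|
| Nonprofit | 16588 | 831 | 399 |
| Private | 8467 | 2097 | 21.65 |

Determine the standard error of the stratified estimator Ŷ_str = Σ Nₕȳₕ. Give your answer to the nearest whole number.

Var(Ŷ_str) = Σₕ Nₕ²(1 − fₕ)sₕ²/nₕ.
Nonprofit: 16588²·(1 − 831/16588)·399/831 = 1.2549876 × 10^8.
Private: 8467²·(1 − 2097/8467)·21.65/2097 = 556837.48.
Sum = 1.260556 × 10^8.
SE = √(1.260556 × 10^8) = 11227.

11227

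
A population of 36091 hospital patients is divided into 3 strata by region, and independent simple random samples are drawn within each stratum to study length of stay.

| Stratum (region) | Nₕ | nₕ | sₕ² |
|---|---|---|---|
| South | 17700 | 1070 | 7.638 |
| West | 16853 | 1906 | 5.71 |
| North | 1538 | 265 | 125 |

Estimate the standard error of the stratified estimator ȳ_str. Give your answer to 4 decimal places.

0.0539

Var(ȳ_str) = Σₕ Wₕ²(1 − fₕ)sₕ²/nₕ with Wₕ = Nₕ/N, N = 36091.
South: Wₕ = 0.49042698; term = 0.49042698²·(1 − 0.06045198)·7.638/1070 = 0.0016131084.
West: Wₕ = 0.46695852; term = 0.46695852²·(1 − 0.11309559)·5.71/1906 = 5.793575 × 10^-4.
North: Wₕ = 0.04261450; term = 0.04261450²·(1 − 0.17230169)·125/265 = 7.0900786 × 10^-4.
Sum = 0.0029014738.
SE = √(0.0029014738) = 0.0539.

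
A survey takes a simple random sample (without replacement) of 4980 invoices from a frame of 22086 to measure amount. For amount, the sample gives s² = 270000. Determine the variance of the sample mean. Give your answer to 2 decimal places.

41.99

Under SRS without replacement, Var(ȳ) = (1 − f)·s²/n with f = n/N = 4980/22086 = 0.22548221.
Var(ȳ) = (1 − 0.22548221)·270000/4980 = 0.77451779·54.216867 = 41.991929.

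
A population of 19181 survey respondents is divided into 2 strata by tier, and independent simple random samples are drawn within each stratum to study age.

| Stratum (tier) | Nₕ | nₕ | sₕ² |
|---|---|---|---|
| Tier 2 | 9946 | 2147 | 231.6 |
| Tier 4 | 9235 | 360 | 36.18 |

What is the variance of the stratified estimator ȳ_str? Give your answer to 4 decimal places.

Var(ȳ_str) = Σₕ Wₕ²(1 − fₕ)sₕ²/nₕ with Wₕ = Nₕ/N, N = 19181.
Tier 2: Wₕ = 0.51853397; term = 0.51853397²·(1 − 0.21586567)·231.6/2147 = 0.022743191.
Tier 4: Wₕ = 0.48146603; term = 0.48146603²·(1 − 0.03898213)·36.18/360 = 0.022388698.
Sum = 0.045131889.

0.0451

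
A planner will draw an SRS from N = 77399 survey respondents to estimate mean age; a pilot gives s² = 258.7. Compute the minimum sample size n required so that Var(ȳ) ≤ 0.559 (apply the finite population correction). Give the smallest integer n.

461

Without fpc, n₀ = s²/D = 258.7/0.559 = 462.7907.
With fpc, (1 − n/N)·s²/n ≤ D requires n ≥ n₀/(1 + n₀/N) = 462.7907/(1 + 462.7907/77399) = 460.0400.
Rounding up, n = 461.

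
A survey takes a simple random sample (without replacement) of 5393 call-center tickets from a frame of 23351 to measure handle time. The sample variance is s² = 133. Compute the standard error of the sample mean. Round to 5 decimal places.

0.13772

Under SRS without replacement, Var(ȳ) = (1 − f)·s²/n with f = n/N = 5393/23351 = 0.23095371.
Var(ȳ) = (1 − 0.23095371)·133/5393 = 0.76904629·0.024661598 = 0.018965911.
SE(ȳ) = √(0.018965911) = 0.13772.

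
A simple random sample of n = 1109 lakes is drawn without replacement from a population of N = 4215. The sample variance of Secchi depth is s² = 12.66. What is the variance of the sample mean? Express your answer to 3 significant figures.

Under SRS without replacement, Var(ȳ) = (1 − f)·s²/n with f = n/N = 1109/4215 = 0.26310795.
Var(ȳ) = (1 − 0.26310795)·12.66/1109 = 0.73689205·0.01141569 = 0.0084121311.

0.00841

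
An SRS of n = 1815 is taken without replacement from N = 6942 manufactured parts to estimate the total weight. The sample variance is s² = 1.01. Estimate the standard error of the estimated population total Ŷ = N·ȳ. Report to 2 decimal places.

140.73

Var(Ŷ) = N²·Var(ȳ) = N²·(1 − n/N)·s²/n.
f = 1815/6942 = 0.26145203; Var(ȳ) = 0.73854797·1.01/1815 = 4.1098262 × 10^-4.
Var(Ŷ) = 6942² · (4.1098262 × 10^-4) = 19805.813.
SE(Ŷ) = √(19805.813) = 140.73.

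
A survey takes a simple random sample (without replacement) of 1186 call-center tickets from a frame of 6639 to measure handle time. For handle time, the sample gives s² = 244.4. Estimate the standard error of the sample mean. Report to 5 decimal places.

0.41141

Under SRS without replacement, Var(ȳ) = (1 − f)·s²/n with f = n/N = 1186/6639 = 0.17864136.
Var(ȳ) = (1 − 0.17864136)·244.4/1186 = 0.82135864·0.20607083 = 0.16925805.
SE(ȳ) = √(0.16925805) = 0.41141.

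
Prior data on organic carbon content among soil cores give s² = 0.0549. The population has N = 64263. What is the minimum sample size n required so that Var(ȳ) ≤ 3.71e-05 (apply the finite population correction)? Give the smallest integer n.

Without fpc, n₀ = s²/D = 0.0549/3.71e-05 = 1479.7844.
With fpc, (1 − n/N)·s²/n ≤ D requires n ≥ n₀/(1 + n₀/N) = 1479.7844/(1 + 1479.7844/64263) = 1446.4764.
Rounding up, n = 1447.

1447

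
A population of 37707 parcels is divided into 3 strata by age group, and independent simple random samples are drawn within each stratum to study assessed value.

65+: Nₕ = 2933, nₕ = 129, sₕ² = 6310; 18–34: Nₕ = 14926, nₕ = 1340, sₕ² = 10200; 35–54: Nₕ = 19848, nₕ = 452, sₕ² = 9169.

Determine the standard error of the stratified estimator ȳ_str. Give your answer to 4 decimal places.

Var(ȳ_str) = Σₕ Wₕ²(1 − fₕ)sₕ²/nₕ with Wₕ = Nₕ/N, N = 37707.
65+: Wₕ = 0.07778397; term = 0.07778397²·(1 − 0.04398227)·6310/129 = 0.2829344.
18–34: Wₕ = 0.39584162; term = 0.39584162²·(1 − 0.08977623)·10200/1340 = 1.0856416.
35–54: Wₕ = 0.52637441; term = 0.52637441²·(1 − 0.02277308)·9169/452 = 5.4924802.
Sum = 6.8610562.
SE = √(6.8610562) = 2.6194.

2.6194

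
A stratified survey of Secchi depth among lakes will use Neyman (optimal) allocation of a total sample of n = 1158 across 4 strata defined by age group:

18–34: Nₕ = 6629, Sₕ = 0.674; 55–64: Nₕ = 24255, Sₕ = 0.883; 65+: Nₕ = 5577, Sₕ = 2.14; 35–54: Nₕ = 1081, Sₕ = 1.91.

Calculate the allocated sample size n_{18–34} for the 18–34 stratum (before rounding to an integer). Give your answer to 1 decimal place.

Neyman allocation: nₕ = n·NₕSₕ / Σⱼ NⱼSⱼ.
Σ NⱼSⱼ = 6629·0.674 + 24255·0.883 + 5577·2.14 + 1081·1.91 = 39884.601.
n_{18–34} = 1158·6629·0.674 / 39884.601 = 129.7.

129.7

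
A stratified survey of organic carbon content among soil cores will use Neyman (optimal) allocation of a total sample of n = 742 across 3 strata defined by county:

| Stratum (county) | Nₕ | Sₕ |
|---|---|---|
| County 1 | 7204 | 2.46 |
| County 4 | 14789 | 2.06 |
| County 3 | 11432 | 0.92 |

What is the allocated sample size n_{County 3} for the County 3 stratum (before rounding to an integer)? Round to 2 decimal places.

Neyman allocation: nₕ = n·NₕSₕ / Σⱼ NⱼSⱼ.
Σ NⱼSⱼ = 7204·2.46 + 14789·2.06 + 11432·0.92 = 58704.62.
n_{County 3} = 742·11432·0.92 / 58704.62 = 132.94.

132.94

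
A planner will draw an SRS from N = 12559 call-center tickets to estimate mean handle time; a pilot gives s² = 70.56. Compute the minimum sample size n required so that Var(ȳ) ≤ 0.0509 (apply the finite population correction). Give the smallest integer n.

1249

Without fpc, n₀ = s²/D = 70.56/0.0509 = 1386.2475.
With fpc, (1 − n/N)·s²/n ≤ D requires n ≥ n₀/(1 + n₀/N) = 1386.2475/(1 + 1386.2475/12559) = 1248.4456.
Rounding up, n = 1249.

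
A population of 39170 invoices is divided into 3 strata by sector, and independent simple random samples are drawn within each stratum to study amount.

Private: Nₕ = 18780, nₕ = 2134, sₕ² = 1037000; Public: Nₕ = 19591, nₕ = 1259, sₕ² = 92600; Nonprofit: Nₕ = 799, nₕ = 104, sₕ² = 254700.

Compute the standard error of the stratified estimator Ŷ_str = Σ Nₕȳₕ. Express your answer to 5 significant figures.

Var(Ŷ_str) = Σₕ Nₕ²(1 − fₕ)sₕ²/nₕ.
Private: 18780²·(1 − 2134/18780)·1037000/2134 = 1.5191121 × 10^11.
Public: 19591²·(1 − 1259/19591)·92600/1259 = 2.6415067 × 10^10.
Nonprofit: 799²·(1 − 104/799)·254700/104 = 1.3599633 × 10^9.
Sum = 1.7968624 × 10^11.
SE = √(1.7968624 × 10^11) = 423890.

423890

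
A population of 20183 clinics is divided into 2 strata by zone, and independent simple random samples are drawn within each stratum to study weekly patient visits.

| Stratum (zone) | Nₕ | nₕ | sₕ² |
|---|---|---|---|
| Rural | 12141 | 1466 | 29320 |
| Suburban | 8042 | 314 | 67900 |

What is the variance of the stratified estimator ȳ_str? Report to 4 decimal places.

Var(ȳ_str) = Σₕ Wₕ²(1 − fₕ)sₕ²/nₕ with Wₕ = Nₕ/N, N = 20183.
Rural: Wₕ = 0.60154586; term = 0.60154586²·(1 − 0.12074788)·29320/1466 = 6.363278.
Suburban: Wₕ = 0.39845414; term = 0.39845414²·(1 − 0.03904501)·67900/314 = 32.991333.
Sum = 39.354611.

39.3546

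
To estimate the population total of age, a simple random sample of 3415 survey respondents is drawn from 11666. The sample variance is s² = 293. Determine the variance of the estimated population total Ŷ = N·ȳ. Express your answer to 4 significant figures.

8.259 × 10^6

Var(Ŷ) = N²·Var(ȳ) = N²·(1 − n/N)·s²/n.
f = 3415/11666 = 0.29273101; Var(ȳ) = 0.70726899·293/3415 = 0.060682229.
Var(Ŷ) = 11666² · 0.060682229 = 8.2585817 × 10^6.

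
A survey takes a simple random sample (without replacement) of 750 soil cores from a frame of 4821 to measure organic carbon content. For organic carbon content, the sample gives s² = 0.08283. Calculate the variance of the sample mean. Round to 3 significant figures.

Under SRS without replacement, Var(ȳ) = (1 − f)·s²/n with f = n/N = 750/4821 = 0.15556938.
Var(ȳ) = (1 − 0.15556938)·0.08283/750 = 0.84443062·1.1044 × 10^-4 = 9.3258917 × 10^-5.

9.33 × 10^-5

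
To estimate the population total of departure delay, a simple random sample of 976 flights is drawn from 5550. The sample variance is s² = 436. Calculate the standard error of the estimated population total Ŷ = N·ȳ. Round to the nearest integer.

3368

Var(Ŷ) = N²·Var(ȳ) = N²·(1 − n/N)·s²/n.
f = 976/5550 = 0.17585586; Var(ȳ) = 0.82414414·436/976 = 0.36816275.
Var(Ŷ) = 5550² · 0.36816275 = 1.1340333 × 10^7.
SE(Ŷ) = √(1.1340333 × 10^7) = 3368.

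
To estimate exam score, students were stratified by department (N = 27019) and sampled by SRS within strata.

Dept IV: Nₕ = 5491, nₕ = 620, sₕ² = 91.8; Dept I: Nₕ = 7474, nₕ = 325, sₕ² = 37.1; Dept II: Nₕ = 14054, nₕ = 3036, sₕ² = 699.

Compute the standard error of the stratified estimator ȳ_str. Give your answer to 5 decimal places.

Var(ȳ_str) = Σₕ Wₕ²(1 − fₕ)sₕ²/nₕ with Wₕ = Nₕ/N, N = 27019.
Dept IV: Wₕ = 0.20322736; term = 0.20322736²·(1 − 0.11291204)·91.8/620 = 0.0054247787.
Dept I: Wₕ = 0.27662016; term = 0.27662016²·(1 − 0.04348408)·37.1/325 = 0.0083550758.
Dept II: Wₕ = 0.52015249; term = 0.52015249²·(1 − 0.21602391)·699/3036 = 0.048835944.
Sum = 0.062615799.
SE = √(0.062615799) = 0.25023.

0.25023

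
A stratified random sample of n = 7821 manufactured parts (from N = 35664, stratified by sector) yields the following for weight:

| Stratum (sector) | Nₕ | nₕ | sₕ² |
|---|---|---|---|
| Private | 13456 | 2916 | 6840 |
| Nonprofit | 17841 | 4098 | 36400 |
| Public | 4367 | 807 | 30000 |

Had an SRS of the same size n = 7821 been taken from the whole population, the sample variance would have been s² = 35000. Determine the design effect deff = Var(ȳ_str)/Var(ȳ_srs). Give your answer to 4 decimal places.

Var(ȳ_str) = Σ Wₕ²(1−fₕ)sₕ²/nₕ with Wₕ = Nₕ/35664:
  Private: (13456/35664)²·(1−2916/13456)·6840/2916 = 0.26155623
  Nonprofit: (17841/35664)²·(1−4098/17841)·36400/4098 = 1.7122614
  Public: (4367/35664)²·(1−807/4367)·30000/807 = 0.45438167
  → Var(ȳ_str) = 2.4281993.
Var(ȳ_srs) = (1 − 7821/35664)·35000/7821 = 3.4937493.
deff = 2.4281993 / 3.4937493 = 0.6950.

0.6950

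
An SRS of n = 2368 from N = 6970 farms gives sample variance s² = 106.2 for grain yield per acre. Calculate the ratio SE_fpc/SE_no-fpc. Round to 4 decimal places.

0.8126

f = n/N = 2368/6970 = 0.33974175.
SE_no-fpc = √(s²/n) = 0.2117734; SE_fpc = √((1−f)s²/n) = 0.17207918.
Ratio = √(1−f) = 0.81256277.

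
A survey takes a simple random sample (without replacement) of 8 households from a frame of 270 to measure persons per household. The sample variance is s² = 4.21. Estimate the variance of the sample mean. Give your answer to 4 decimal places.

0.5107

Under SRS without replacement, Var(ȳ) = (1 − f)·s²/n with f = n/N = 8/270 = 0.02962963.
Var(ȳ) = (1 − 0.02962963)·4.21/8 = 0.97037037·0.52625 = 0.51065741.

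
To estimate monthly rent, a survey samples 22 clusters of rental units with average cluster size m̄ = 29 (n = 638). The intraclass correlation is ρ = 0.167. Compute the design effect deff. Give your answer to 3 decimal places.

deff = 1 + (29 − 1)·0.167 = 1 + 4.676 = 5.676.

5.676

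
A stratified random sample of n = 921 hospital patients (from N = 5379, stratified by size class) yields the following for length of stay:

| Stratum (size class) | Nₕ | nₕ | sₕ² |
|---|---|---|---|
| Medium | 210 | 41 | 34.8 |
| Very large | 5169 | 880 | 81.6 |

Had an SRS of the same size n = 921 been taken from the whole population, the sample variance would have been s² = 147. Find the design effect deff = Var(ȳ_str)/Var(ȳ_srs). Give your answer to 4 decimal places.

Var(ȳ_str) = Σ Wₕ²(1−fₕ)sₕ²/nₕ with Wₕ = Nₕ/5379:
  Medium: (210/5379)²·(1−41/210)·34.8/41 = 0.001041114
  Very large: (5169/5379)²·(1−880/5169)·81.6/880 = 0.071050473
  → Var(ȳ_str) = 0.072091587.
Var(ȳ_srs) = (1 − 921/5379)·147/921 = 0.13228062.
deff = 0.072091587 / 0.13228062 = 0.5450.

0.5450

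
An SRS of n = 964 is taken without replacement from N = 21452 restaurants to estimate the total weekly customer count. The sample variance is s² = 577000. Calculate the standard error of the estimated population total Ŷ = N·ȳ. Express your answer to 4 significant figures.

512900

Var(Ŷ) = N²·Var(ȳ) = N²·(1 − n/N)·s²/n.
f = 964/21452 = 0.04493753; Var(ȳ) = 0.95506247·577000/964 = 571.65046.
Var(Ŷ) = 21452² · 571.65046 = 2.6306686 × 10^11.
SE(Ŷ) = √(2.6306686 × 10^11) = 512900.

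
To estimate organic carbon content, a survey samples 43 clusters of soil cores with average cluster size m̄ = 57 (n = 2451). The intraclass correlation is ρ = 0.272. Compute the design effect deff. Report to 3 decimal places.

16.232

deff = 1 + (57 − 1)·0.272 = 1 + 15.232 = 16.232.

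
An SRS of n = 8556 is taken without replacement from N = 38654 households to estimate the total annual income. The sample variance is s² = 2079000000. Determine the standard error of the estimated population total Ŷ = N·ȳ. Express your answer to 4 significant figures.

Var(Ŷ) = N²·Var(ȳ) = N²·(1 − n/N)·s²/n.
f = 8556/38654 = 0.22134837; Var(ȳ) = 0.77865163·2079000000/8556 = 189202.52.
Var(Ŷ) = 38654² · 189202.52 = 2.8269349 × 10^14.
SE(Ŷ) = √(2.8269349 × 10^14) = 1.681 × 10^7.

1.681 × 10^7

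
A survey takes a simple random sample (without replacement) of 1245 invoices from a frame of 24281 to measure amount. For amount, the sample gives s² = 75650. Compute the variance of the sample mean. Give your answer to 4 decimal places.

Under SRS without replacement, Var(ȳ) = (1 − f)·s²/n with f = n/N = 1245/24281 = 0.05127466.
Var(ȳ) = (1 − 0.05127466)·75650/1245 = 0.94872534·60.763052 = 57.647447.

57.6474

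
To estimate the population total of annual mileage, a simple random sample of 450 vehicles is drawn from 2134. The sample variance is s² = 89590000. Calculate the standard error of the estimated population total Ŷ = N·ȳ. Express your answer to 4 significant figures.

Var(Ŷ) = N²·Var(ȳ) = N²·(1 − n/N)·s²/n.
f = 450/2134 = 0.21087160; Var(ȳ) = 0.78912840·89590000/450 = 157106.7.
Var(Ŷ) = 2134² · 157106.7 = 7.15457 × 10^11.
SE(Ŷ) = √(7.15457 × 10^11) = 845800.

845800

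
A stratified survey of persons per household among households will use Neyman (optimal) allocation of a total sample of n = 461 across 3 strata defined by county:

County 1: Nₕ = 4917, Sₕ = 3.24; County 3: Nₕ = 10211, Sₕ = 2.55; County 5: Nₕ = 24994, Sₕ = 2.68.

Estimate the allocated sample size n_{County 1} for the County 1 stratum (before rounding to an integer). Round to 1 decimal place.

Neyman allocation: nₕ = n·NₕSₕ / Σⱼ NⱼSⱼ.
Σ NⱼSⱼ = 4917·3.24 + 10211·2.55 + 24994·2.68 = 108953.05.
n_{County 1} = 461·4917·3.24 / 108953.05 = 67.4.

67.4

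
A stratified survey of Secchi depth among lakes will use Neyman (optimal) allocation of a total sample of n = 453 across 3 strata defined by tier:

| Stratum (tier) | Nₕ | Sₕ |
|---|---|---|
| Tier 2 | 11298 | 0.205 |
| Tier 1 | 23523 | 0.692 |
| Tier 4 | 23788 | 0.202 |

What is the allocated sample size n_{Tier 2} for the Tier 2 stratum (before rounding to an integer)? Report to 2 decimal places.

44.84

Neyman allocation: nₕ = n·NₕSₕ / Σⱼ NⱼSⱼ.
Σ NⱼSⱼ = 11298·0.205 + 23523·0.692 + 23788·0.202 = 23399.182.
n_{Tier 2} = 453·11298·0.205 / 23399.182 = 44.84.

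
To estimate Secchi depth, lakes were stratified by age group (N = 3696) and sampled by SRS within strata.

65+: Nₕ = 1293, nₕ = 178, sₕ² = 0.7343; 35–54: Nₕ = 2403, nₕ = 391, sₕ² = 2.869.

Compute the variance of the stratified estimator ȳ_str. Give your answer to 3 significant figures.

0.00303

Var(ȳ_str) = Σₕ Wₕ²(1 − fₕ)sₕ²/nₕ with Wₕ = Nₕ/N, N = 3696.
65+: Wₕ = 0.34983766; term = 0.34983766²·(1 − 0.13766435)·0.7343/178 = 4.353745 × 10^-4.
35–54: Wₕ = 0.65016234; term = 0.65016234²·(1 − 0.16271328)·2.869/391 = 0.002596998.
Sum = 0.0030323725.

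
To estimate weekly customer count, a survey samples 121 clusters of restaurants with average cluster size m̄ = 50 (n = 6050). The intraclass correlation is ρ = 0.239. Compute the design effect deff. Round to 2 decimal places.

deff = 1 + (50 − 1)·0.239 = 1 + 11.711 = 12.711.

12.71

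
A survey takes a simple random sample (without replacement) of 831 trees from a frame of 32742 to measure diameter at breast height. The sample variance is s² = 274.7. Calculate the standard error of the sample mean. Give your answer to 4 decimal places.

0.5676

Under SRS without replacement, Var(ȳ) = (1 − f)·s²/n with f = n/N = 831/32742 = 0.02538025.
Var(ȳ) = (1 − 0.02538025)·274.7/831 = 0.97461975·0.33056558 = 0.32217575.
SE(ȳ) = √(0.32217575) = 0.5676.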